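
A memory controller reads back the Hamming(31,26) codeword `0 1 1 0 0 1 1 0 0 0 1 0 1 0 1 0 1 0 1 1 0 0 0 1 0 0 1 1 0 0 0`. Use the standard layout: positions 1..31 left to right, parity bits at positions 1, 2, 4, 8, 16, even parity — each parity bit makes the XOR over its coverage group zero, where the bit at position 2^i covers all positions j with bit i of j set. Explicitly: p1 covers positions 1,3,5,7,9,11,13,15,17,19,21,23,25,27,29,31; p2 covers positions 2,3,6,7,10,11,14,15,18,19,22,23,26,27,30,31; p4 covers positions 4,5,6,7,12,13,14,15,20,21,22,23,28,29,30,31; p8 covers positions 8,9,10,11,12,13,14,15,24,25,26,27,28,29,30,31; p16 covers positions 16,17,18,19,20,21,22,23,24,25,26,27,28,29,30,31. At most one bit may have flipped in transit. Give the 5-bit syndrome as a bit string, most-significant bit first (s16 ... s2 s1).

00000

s1: b1⊕b3⊕b5⊕b7⊕b9⊕b11⊕b13⊕b15⊕b17⊕b19⊕b21⊕b23⊕b25⊕b27⊕b29⊕b31 = 0⊕1⊕0⊕1⊕0⊕1⊕1⊕1⊕1⊕1⊕0⊕0⊕0⊕1⊕0⊕0 = 0
s2: b2⊕b3⊕b6⊕b7⊕b10⊕b11⊕b14⊕b15⊕b18⊕b19⊕b22⊕b23⊕b26⊕b27⊕b30⊕b31 = 1⊕1⊕1⊕1⊕0⊕1⊕0⊕1⊕0⊕1⊕0⊕0⊕0⊕1⊕0⊕0 = 0
s4: b4⊕b5⊕b6⊕b7⊕b12⊕b13⊕b14⊕b15⊕b20⊕b21⊕b22⊕b23⊕b28⊕b29⊕b30⊕b31 = 0⊕0⊕1⊕1⊕0⊕1⊕0⊕1⊕1⊕0⊕0⊕0⊕1⊕0⊕0⊕0 = 0
s8: b8⊕b9⊕b10⊕b11⊕b12⊕b13⊕b14⊕b15⊕b24⊕b25⊕b26⊕b27⊕b28⊕b29⊕b30⊕b31 = 0⊕0⊕0⊕1⊕0⊕1⊕0⊕1⊕1⊕0⊕0⊕1⊕1⊕0⊕0⊕0 = 0
s16: b16⊕b17⊕b18⊕b19⊕b20⊕b21⊕b22⊕b23⊕b24⊕b25⊕b26⊕b27⊕b28⊕b29⊕b30⊕b31 = 0⊕1⊕0⊕1⊕1⊕0⊕0⊕0⊕1⊕0⊕0⊕1⊕1⊕0⊕0⊕0 = 0
Syndrome (s16...s1) = 00000 → position 0 (no error).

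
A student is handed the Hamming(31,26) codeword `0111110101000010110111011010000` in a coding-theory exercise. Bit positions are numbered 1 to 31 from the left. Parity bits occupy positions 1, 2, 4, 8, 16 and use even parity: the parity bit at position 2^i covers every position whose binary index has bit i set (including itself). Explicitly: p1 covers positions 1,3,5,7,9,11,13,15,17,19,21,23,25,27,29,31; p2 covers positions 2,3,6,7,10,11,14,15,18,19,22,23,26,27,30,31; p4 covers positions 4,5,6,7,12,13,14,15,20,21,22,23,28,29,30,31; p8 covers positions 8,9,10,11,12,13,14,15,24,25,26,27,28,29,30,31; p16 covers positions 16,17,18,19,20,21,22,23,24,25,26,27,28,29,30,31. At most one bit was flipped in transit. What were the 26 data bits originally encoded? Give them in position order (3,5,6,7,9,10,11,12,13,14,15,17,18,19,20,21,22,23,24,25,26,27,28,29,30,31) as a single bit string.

10100100001110111011010000

s1: b1⊕b3⊕b5⊕b7⊕b9⊕b11⊕b13⊕b15⊕b17⊕b19⊕b21⊕b23⊕b25⊕b27⊕b29⊕b31 = 0⊕1⊕1⊕0⊕0⊕0⊕0⊕1⊕1⊕0⊕1⊕0⊕1⊕1⊕0⊕0 = 1
s2: b2⊕b3⊕b6⊕b7⊕b10⊕b11⊕b14⊕b15⊕b18⊕b19⊕b22⊕b23⊕b26⊕b27⊕b30⊕b31 = 1⊕1⊕1⊕0⊕1⊕0⊕0⊕1⊕1⊕0⊕1⊕0⊕0⊕1⊕0⊕0 = 0
s4: b4⊕b5⊕b6⊕b7⊕b12⊕b13⊕b14⊕b15⊕b20⊕b21⊕b22⊕b23⊕b28⊕b29⊕b30⊕b31 = 1⊕1⊕1⊕0⊕0⊕0⊕0⊕1⊕1⊕1⊕1⊕0⊕0⊕0⊕0⊕0 = 1
s8: b8⊕b9⊕b10⊕b11⊕b12⊕b13⊕b14⊕b15⊕b24⊕b25⊕b26⊕b27⊕b28⊕b29⊕b30⊕b31 = 1⊕0⊕1⊕0⊕0⊕0⊕0⊕1⊕1⊕1⊕0⊕1⊕0⊕0⊕0⊕0 = 0
s16: b16⊕b17⊕b18⊕b19⊕b20⊕b21⊕b22⊕b23⊕b24⊕b25⊕b26⊕b27⊕b28⊕b29⊕b30⊕b31 = 0⊕1⊕1⊕0⊕1⊕1⊕1⊕0⊕1⊕1⊕0⊕1⊕0⊕0⊕0⊕0 = 0
Syndrome (s16...s1) = 00101 → position 5.
Flip bit 5: corrected codeword = 0111010101000010110111011010000
Data bits at positions 3,5,6,7,9,10,11,12,13,14,15,17,18,19,20,21,22,23,24,25,26,27,28,29,30,31: 10100100001110111011010000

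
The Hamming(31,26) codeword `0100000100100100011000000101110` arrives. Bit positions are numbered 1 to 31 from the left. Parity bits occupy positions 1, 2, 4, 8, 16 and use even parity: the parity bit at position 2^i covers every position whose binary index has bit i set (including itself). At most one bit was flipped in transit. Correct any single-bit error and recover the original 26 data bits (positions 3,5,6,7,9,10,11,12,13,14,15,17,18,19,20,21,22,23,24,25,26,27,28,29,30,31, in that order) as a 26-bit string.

s1: b1⊕b3⊕b5⊕b7⊕b9⊕b11⊕b13⊕b15⊕b17⊕b19⊕b21⊕b23⊕b25⊕b27⊕b29⊕b31 = 0⊕0⊕0⊕0⊕0⊕1⊕0⊕0⊕0⊕1⊕0⊕0⊕0⊕0⊕1⊕0 = 1
s2: b2⊕b3⊕b6⊕b7⊕b10⊕b11⊕b14⊕b15⊕b18⊕b19⊕b22⊕b23⊕b26⊕b27⊕b30⊕b31 = 1⊕0⊕0⊕0⊕0⊕1⊕1⊕0⊕1⊕1⊕0⊕0⊕1⊕0⊕1⊕0 = 1
s4: b4⊕b5⊕b6⊕b7⊕b12⊕b13⊕b14⊕b15⊕b20⊕b21⊕b22⊕b23⊕b28⊕b29⊕b30⊕b31 = 0⊕0⊕0⊕0⊕0⊕0⊕1⊕0⊕0⊕0⊕0⊕0⊕1⊕1⊕1⊕0 = 0
s8: b8⊕b9⊕b10⊕b11⊕b12⊕b13⊕b14⊕b15⊕b24⊕b25⊕b26⊕b27⊕b28⊕b29⊕b30⊕b31 = 1⊕0⊕0⊕1⊕0⊕0⊕1⊕0⊕0⊕0⊕1⊕0⊕1⊕1⊕1⊕0 = 1
s16: b16⊕b17⊕b18⊕b19⊕b20⊕b21⊕b22⊕b23⊕b24⊕b25⊕b26⊕b27⊕b28⊕b29⊕b30⊕b31 = 0⊕0⊕1⊕1⊕0⊕0⊕0⊕0⊕0⊕0⊕1⊕0⊕1⊕1⊕1⊕0 = 0
Syndrome (s16...s1) = 01011 → position 11.
Flip bit 11: corrected codeword = 0100000100000100011000000101110
Data bits at positions 3,5,6,7,9,10,11,12,13,14,15,17,18,19,20,21,22,23,24,25,26,27,28,29,30,31: 00000000010011000000101110

00000000010011000000101110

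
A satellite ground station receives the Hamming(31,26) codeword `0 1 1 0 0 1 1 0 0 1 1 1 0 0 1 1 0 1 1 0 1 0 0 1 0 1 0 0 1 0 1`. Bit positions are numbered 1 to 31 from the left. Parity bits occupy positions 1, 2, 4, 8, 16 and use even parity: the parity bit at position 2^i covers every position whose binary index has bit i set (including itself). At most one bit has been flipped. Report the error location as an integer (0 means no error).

6

s1: b1⊕b3⊕b5⊕b7⊕b9⊕b11⊕b13⊕b15⊕b17⊕b19⊕b21⊕b23⊕b25⊕b27⊕b29⊕b31 = 0⊕1⊕0⊕1⊕0⊕1⊕0⊕1⊕0⊕1⊕1⊕0⊕0⊕0⊕1⊕1 = 0
s2: b2⊕b3⊕b6⊕b7⊕b10⊕b11⊕b14⊕b15⊕b18⊕b19⊕b22⊕b23⊕b26⊕b27⊕b30⊕b31 = 1⊕1⊕1⊕1⊕1⊕1⊕0⊕1⊕1⊕1⊕0⊕0⊕1⊕0⊕0⊕1 = 1
s4: b4⊕b5⊕b6⊕b7⊕b12⊕b13⊕b14⊕b15⊕b20⊕b21⊕b22⊕b23⊕b28⊕b29⊕b30⊕b31 = 0⊕0⊕1⊕1⊕1⊕0⊕0⊕1⊕0⊕1⊕0⊕0⊕0⊕1⊕0⊕1 = 1
s8: b8⊕b9⊕b10⊕b11⊕b12⊕b13⊕b14⊕b15⊕b24⊕b25⊕b26⊕b27⊕b28⊕b29⊕b30⊕b31 = 0⊕0⊕1⊕1⊕1⊕0⊕0⊕1⊕1⊕0⊕1⊕0⊕0⊕1⊕0⊕1 = 0
s16: b16⊕b17⊕b18⊕b19⊕b20⊕b21⊕b22⊕b23⊕b24⊕b25⊕b26⊕b27⊕b28⊕b29⊕b30⊕b31 = 1⊕0⊕1⊕1⊕0⊕1⊕0⊕0⊕1⊕0⊕1⊕0⊕0⊕1⊕0⊕1 = 0
Syndrome (s16...s1) = 00110 → position 6.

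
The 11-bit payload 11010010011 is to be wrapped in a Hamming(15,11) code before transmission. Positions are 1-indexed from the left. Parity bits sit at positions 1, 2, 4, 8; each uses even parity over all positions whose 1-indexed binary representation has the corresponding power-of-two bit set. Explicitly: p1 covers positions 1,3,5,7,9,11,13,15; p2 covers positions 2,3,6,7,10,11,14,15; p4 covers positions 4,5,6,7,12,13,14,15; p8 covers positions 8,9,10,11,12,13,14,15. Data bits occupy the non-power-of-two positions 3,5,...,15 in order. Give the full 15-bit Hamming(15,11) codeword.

111010110010011

Place data bits at non-power-of-two positions: b3=1, b5=1, b6=0, b7=1, b9=0, b10=0, b11=1, b12=0, b13=0, b14=1, b15=1.
p1 = XOR of data positions {3,5,7,9,11,13,15} = 1⊕1⊕1⊕0⊕1⊕0⊕1 = 1
p2 = XOR of data positions {3,6,7,10,11,14,15} = 1⊕0⊕1⊕0⊕1⊕1⊕1 = 1
p4 = XOR of data positions {5,6,7,12,13,14,15} = 1⊕0⊕1⊕0⊕0⊕1⊕1 = 0
p8 = XOR of data positions {9,10,11,12,13,14,15} = 0⊕0⊕1⊕0⊕0⊕1⊕1 = 1
Codeword b1..b15 = 111010110010011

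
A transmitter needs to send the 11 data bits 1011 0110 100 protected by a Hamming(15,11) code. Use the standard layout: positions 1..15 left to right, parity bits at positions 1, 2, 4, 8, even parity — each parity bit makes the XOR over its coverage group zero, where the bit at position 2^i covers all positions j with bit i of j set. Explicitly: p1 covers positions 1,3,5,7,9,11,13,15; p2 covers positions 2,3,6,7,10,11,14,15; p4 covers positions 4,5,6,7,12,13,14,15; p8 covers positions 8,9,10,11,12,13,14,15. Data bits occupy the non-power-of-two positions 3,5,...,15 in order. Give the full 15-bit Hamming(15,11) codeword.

Place data bits at non-power-of-two positions: b3=1, b5=0, b6=1, b7=1, b9=0, b10=1, b11=1, b12=0, b13=1, b14=0, b15=0.
p1 = XOR of data positions {3,5,7,9,11,13,15} = 1⊕0⊕1⊕0⊕1⊕1⊕0 = 0
p2 = XOR of data positions {3,6,7,10,11,14,15} = 1⊕1⊕1⊕1⊕1⊕0⊕0 = 1
p4 = XOR of data positions {5,6,7,12,13,14,15} = 0⊕1⊕1⊕0⊕1⊕0⊕0 = 1
p8 = XOR of data positions {9,10,11,12,13,14,15} = 0⊕1⊕1⊕0⊕1⊕0⊕0 = 1
Codeword b1..b15 = 011101110110100

011101110110100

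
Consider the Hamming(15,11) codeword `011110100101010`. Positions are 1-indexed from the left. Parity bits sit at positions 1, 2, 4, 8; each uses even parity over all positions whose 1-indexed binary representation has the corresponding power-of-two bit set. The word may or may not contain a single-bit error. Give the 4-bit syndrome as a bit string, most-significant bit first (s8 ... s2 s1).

1111

s1: b1⊕b3⊕b5⊕b7⊕b9⊕b11⊕b13⊕b15 = 0⊕1⊕1⊕1⊕0⊕0⊕0⊕0 = 1
s2: b2⊕b3⊕b6⊕b7⊕b10⊕b11⊕b14⊕b15 = 1⊕1⊕0⊕1⊕1⊕0⊕1⊕0 = 1
s4: b4⊕b5⊕b6⊕b7⊕b12⊕b13⊕b14⊕b15 = 1⊕1⊕0⊕1⊕1⊕0⊕1⊕0 = 1
s8: b8⊕b9⊕b10⊕b11⊕b12⊕b13⊕b14⊕b15 = 0⊕0⊕1⊕0⊕1⊕0⊕1⊕0 = 1
Syndrome (s8...s1) = 1111 → position 15.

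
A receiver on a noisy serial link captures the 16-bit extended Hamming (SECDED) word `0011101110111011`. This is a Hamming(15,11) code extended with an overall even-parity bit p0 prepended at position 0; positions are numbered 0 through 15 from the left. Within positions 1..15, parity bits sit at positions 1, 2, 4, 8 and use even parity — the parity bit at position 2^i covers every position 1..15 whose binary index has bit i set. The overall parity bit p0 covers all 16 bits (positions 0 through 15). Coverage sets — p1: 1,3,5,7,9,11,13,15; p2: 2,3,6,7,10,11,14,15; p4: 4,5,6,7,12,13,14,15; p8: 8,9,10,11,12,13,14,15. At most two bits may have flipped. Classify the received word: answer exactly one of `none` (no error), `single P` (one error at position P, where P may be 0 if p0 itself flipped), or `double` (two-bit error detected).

s1: b1⊕b3⊕b5⊕b7⊕b9⊕b11⊕b13⊕b15 = 0⊕1⊕0⊕1⊕0⊕1⊕0⊕1 = 0
s2: b2⊕b3⊕b6⊕b7⊕b10⊕b11⊕b14⊕b15 = 1⊕1⊕1⊕1⊕1⊕1⊕1⊕1 = 0
s4: b4⊕b5⊕b6⊕b7⊕b12⊕b13⊕b14⊕b15 = 1⊕0⊕1⊕1⊕1⊕0⊕1⊕1 = 0
s8: b8⊕b9⊕b10⊕b11⊕b12⊕b13⊕b14⊕b15 = 1⊕0⊕1⊕1⊕1⊕0⊕1⊕1 = 0
Syndrome (s8...s1) = 0000 → position 0 (no error).
Overall parity (XOR of all 16 bits, including p0): 0⊕0⊕1⊕1⊕1⊕0⊕1⊕1⊕1⊕0⊕1⊕1⊕1⊕0⊕1⊕1 = 1
Overall=1, syndrome position=0 → single-bit error at position 0.

single 0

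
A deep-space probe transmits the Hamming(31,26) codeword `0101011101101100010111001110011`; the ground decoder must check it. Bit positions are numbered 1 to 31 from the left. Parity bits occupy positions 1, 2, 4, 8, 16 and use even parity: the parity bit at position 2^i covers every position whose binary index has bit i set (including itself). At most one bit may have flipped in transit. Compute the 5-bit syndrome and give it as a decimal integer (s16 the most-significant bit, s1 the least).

17

s1: b1⊕b3⊕b5⊕b7⊕b9⊕b11⊕b13⊕b15⊕b17⊕b19⊕b21⊕b23⊕b25⊕b27⊕b29⊕b31 = 0⊕0⊕0⊕1⊕0⊕1⊕1⊕0⊕0⊕0⊕1⊕0⊕1⊕1⊕0⊕1 = 1
s2: b2⊕b3⊕b6⊕b7⊕b10⊕b11⊕b14⊕b15⊕b18⊕b19⊕b22⊕b23⊕b26⊕b27⊕b30⊕b31 = 1⊕0⊕1⊕1⊕1⊕1⊕1⊕0⊕1⊕0⊕1⊕0⊕1⊕1⊕1⊕1 = 0
s4: b4⊕b5⊕b6⊕b7⊕b12⊕b13⊕b14⊕b15⊕b20⊕b21⊕b22⊕b23⊕b28⊕b29⊕b30⊕b31 = 1⊕0⊕1⊕1⊕0⊕1⊕1⊕0⊕1⊕1⊕1⊕0⊕0⊕0⊕1⊕1 = 0
s8: b8⊕b9⊕b10⊕b11⊕b12⊕b13⊕b14⊕b15⊕b24⊕b25⊕b26⊕b27⊕b28⊕b29⊕b30⊕b31 = 1⊕0⊕1⊕1⊕0⊕1⊕1⊕0⊕0⊕1⊕1⊕1⊕0⊕0⊕1⊕1 = 0
s16: b16⊕b17⊕b18⊕b19⊕b20⊕b21⊕b22⊕b23⊕b24⊕b25⊕b26⊕b27⊕b28⊕b29⊕b30⊕b31 = 0⊕0⊕1⊕0⊕1⊕1⊕1⊕0⊕0⊕1⊕1⊕1⊕0⊕0⊕1⊕1 = 1
Syndrome (s16...s1) = 10001 → position 17.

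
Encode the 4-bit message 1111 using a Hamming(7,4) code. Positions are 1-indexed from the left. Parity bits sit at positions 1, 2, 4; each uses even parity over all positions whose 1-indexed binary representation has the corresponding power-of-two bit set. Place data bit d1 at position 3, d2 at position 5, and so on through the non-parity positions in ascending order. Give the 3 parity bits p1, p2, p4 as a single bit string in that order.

111

Place data bits at non-power-of-two positions: b3=1, b5=1, b6=1, b7=1.
p1 = XOR of data positions {3,5,7} = 1⊕1⊕1 = 1
p2 = XOR of data positions {3,6,7} = 1⊕1⊕1 = 1
p4 = XOR of data positions {5,6,7} = 1⊕1⊕1 = 1
Parity bits p1,p2,p4 = 111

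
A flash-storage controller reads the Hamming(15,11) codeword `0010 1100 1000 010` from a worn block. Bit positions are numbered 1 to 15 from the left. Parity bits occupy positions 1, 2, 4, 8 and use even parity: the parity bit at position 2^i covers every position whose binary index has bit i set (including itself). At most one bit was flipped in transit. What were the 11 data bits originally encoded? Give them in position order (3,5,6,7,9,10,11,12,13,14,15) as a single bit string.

s1: b1⊕b3⊕b5⊕b7⊕b9⊕b11⊕b13⊕b15 = 0⊕1⊕1⊕0⊕1⊕0⊕0⊕0 = 1
s2: b2⊕b3⊕b6⊕b7⊕b10⊕b11⊕b14⊕b15 = 0⊕1⊕1⊕0⊕0⊕0⊕1⊕0 = 1
s4: b4⊕b5⊕b6⊕b7⊕b12⊕b13⊕b14⊕b15 = 0⊕1⊕1⊕0⊕0⊕0⊕1⊕0 = 1
s8: b8⊕b9⊕b10⊕b11⊕b12⊕b13⊕b14⊕b15 = 0⊕1⊕0⊕0⊕0⊕0⊕1⊕0 = 0
Syndrome (s8...s1) = 0111 → position 7.
Flip bit 7: corrected codeword = 001011101000010
Data bits at positions 3,5,6,7,9,10,11,12,13,14,15: 11111000010

11111000010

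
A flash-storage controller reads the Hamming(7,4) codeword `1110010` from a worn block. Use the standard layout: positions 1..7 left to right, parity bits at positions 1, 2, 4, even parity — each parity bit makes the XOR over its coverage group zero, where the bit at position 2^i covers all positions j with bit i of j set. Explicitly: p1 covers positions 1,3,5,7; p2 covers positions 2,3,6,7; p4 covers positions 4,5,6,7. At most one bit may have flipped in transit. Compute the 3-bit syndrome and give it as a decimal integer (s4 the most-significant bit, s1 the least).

6

s1: b1⊕b3⊕b5⊕b7 = 1⊕1⊕0⊕0 = 0
s2: b2⊕b3⊕b6⊕b7 = 1⊕1⊕1⊕0 = 1
s4: b4⊕b5⊕b6⊕b7 = 0⊕0⊕1⊕0 = 1
Syndrome (s4...s1) = 110 → position 6.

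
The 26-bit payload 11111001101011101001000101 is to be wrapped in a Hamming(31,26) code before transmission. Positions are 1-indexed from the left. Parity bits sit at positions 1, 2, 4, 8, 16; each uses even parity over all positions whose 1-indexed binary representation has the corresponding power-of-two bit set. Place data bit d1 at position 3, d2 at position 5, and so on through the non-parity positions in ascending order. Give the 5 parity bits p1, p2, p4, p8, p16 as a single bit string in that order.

Place data bits at non-power-of-two positions: b3=1, b5=1, b6=1, b7=1, b9=1, b10=0, b11=0, b12=1, b13=1, b14=0, b15=1, b17=0, b18=1, b19=1, b20=1, b21=0, b22=1, b23=0, b24=0, b25=1, b26=0, b27=0, b28=0, b29=1, b30=0, b31=1.
p1 = XOR of data positions {3,5,7,9,11,13,15,17,19,21,23,25,27,29,31} = 1⊕1⊕1⊕1⊕0⊕1⊕1⊕0⊕1⊕0⊕0⊕1⊕0⊕1⊕1 = 0
p2 = XOR of data positions {3,6,7,10,11,14,15,18,19,22,23,26,27,30,31} = 1⊕1⊕1⊕0⊕0⊕0⊕1⊕1⊕1⊕1⊕0⊕0⊕0⊕0⊕1 = 0
p4 = XOR of data positions {5,6,7,12,13,14,15,20,21,22,23,28,29,30,31} = 1⊕1⊕1⊕1⊕1⊕0⊕1⊕1⊕0⊕1⊕0⊕0⊕1⊕0⊕1 = 0
p8 = XOR of data positions {9,10,11,12,13,14,15,24,25,26,27,28,29,30,31} = 1⊕0⊕0⊕1⊕1⊕0⊕1⊕0⊕1⊕0⊕0⊕0⊕1⊕0⊕1 = 1
p16 = XOR of data positions {17,18,19,20,21,22,23,24,25,26,27,28,29,30,31} = 0⊕1⊕1⊕1⊕0⊕1⊕0⊕0⊕1⊕0⊕0⊕0⊕1⊕0⊕1 = 1
Parity bits p1,p2,p4,p8,p16 = 00011

00011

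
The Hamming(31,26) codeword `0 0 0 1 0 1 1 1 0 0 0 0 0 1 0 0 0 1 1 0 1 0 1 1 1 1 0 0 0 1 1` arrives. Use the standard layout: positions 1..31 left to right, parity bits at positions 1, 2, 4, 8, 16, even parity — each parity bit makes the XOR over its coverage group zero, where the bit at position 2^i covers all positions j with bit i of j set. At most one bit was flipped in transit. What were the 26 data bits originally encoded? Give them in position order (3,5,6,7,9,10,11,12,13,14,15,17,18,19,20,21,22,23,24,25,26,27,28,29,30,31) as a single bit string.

s1: b1⊕b3⊕b5⊕b7⊕b9⊕b11⊕b13⊕b15⊕b17⊕b19⊕b21⊕b23⊕b25⊕b27⊕b29⊕b31 = 0⊕0⊕0⊕1⊕0⊕0⊕0⊕0⊕0⊕1⊕1⊕1⊕1⊕0⊕0⊕1 = 0
s2: b2⊕b3⊕b6⊕b7⊕b10⊕b11⊕b14⊕b15⊕b18⊕b19⊕b22⊕b23⊕b26⊕b27⊕b30⊕b31 = 0⊕0⊕1⊕1⊕0⊕0⊕1⊕0⊕1⊕1⊕0⊕1⊕1⊕0⊕1⊕1 = 1
s4: b4⊕b5⊕b6⊕b7⊕b12⊕b13⊕b14⊕b15⊕b20⊕b21⊕b22⊕b23⊕b28⊕b29⊕b30⊕b31 = 1⊕0⊕1⊕1⊕0⊕0⊕1⊕0⊕0⊕1⊕0⊕1⊕0⊕0⊕1⊕1 = 0
s8: b8⊕b9⊕b10⊕b11⊕b12⊕b13⊕b14⊕b15⊕b24⊕b25⊕b26⊕b27⊕b28⊕b29⊕b30⊕b31 = 1⊕0⊕0⊕0⊕0⊕0⊕1⊕0⊕1⊕1⊕1⊕0⊕0⊕0⊕1⊕1 = 1
s16: b16⊕b17⊕b18⊕b19⊕b20⊕b21⊕b22⊕b23⊕b24⊕b25⊕b26⊕b27⊕b28⊕b29⊕b30⊕b31 = 0⊕0⊕1⊕1⊕0⊕1⊕0⊕1⊕1⊕1⊕1⊕0⊕0⊕0⊕1⊕1 = 1
Syndrome (s16...s1) = 11010 → position 26.
Flip bit 26: corrected codeword = 0001011100000100011010111000011
Data bits at positions 3,5,6,7,9,10,11,12,13,14,15,17,18,19,20,21,22,23,24,25,26,27,28,29,30,31: 00110000010011010111000011

00110000010011010111000011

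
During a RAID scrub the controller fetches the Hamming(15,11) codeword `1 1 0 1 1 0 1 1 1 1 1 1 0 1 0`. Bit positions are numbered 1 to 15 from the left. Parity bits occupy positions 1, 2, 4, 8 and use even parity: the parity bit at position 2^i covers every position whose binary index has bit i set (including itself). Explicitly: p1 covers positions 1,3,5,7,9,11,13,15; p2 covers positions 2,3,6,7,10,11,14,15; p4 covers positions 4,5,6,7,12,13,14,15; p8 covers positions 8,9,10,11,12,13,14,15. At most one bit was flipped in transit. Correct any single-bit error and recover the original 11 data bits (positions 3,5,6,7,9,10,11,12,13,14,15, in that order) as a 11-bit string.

s1: b1⊕b3⊕b5⊕b7⊕b9⊕b11⊕b13⊕b15 = 1⊕0⊕1⊕1⊕1⊕1⊕0⊕0 = 1
s2: b2⊕b3⊕b6⊕b7⊕b10⊕b11⊕b14⊕b15 = 1⊕0⊕0⊕1⊕1⊕1⊕1⊕0 = 1
s4: b4⊕b5⊕b6⊕b7⊕b12⊕b13⊕b14⊕b15 = 1⊕1⊕0⊕1⊕1⊕0⊕1⊕0 = 1
s8: b8⊕b9⊕b10⊕b11⊕b12⊕b13⊕b14⊕b15 = 1⊕1⊕1⊕1⊕1⊕0⊕1⊕0 = 0
Syndrome (s8...s1) = 0111 → position 7.
Flip bit 7: corrected codeword = 110110011111010
Data bits at positions 3,5,6,7,9,10,11,12,13,14,15: 01001111010

01001111010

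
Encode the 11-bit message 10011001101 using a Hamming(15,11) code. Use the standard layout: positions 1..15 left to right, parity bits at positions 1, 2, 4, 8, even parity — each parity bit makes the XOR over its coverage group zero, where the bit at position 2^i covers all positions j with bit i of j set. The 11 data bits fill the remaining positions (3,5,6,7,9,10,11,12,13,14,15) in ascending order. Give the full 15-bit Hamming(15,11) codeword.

111000101001101

Place data bits at non-power-of-two positions: b3=1, b5=0, b6=0, b7=1, b9=1, b10=0, b11=0, b12=1, b13=1, b14=0, b15=1.
p1 = XOR of data positions {3,5,7,9,11,13,15} = 1⊕0⊕1⊕1⊕0⊕1⊕1 = 1
p2 = XOR of data positions {3,6,7,10,11,14,15} = 1⊕0⊕1⊕0⊕0⊕0⊕1 = 1
p4 = XOR of data positions {5,6,7,12,13,14,15} = 0⊕0⊕1⊕1⊕1⊕0⊕1 = 0
p8 = XOR of data positions {9,10,11,12,13,14,15} = 1⊕0⊕0⊕1⊕1⊕0⊕1 = 0
Codeword b1..b15 = 111000101001101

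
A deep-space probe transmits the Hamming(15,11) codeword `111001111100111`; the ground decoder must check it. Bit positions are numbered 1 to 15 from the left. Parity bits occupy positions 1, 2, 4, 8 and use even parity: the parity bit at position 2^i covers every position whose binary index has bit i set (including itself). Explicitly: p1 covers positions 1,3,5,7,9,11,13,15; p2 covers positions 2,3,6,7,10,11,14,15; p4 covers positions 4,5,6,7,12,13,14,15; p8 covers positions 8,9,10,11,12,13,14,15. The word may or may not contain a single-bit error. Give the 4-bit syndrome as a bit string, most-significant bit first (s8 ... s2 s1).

s1: b1⊕b3⊕b5⊕b7⊕b9⊕b11⊕b13⊕b15 = 1⊕1⊕0⊕1⊕1⊕0⊕1⊕1 = 0
s2: b2⊕b3⊕b6⊕b7⊕b10⊕b11⊕b14⊕b15 = 1⊕1⊕1⊕1⊕1⊕0⊕1⊕1 = 1
s4: b4⊕b5⊕b6⊕b7⊕b12⊕b13⊕b14⊕b15 = 0⊕0⊕1⊕1⊕0⊕1⊕1⊕1 = 1
s8: b8⊕b9⊕b10⊕b11⊕b12⊕b13⊕b14⊕b15 = 1⊕1⊕1⊕0⊕0⊕1⊕1⊕1 = 0
Syndrome (s8...s1) = 0110 → position 6.

0110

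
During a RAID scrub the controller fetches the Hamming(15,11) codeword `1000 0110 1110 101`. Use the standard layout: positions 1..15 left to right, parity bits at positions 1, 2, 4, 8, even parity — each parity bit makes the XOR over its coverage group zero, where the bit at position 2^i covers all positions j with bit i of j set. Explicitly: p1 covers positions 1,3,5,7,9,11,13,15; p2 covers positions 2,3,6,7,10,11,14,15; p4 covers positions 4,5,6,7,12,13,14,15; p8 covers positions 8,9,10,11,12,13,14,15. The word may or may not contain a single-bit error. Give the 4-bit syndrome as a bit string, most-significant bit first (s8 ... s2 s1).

s1: b1⊕b3⊕b5⊕b7⊕b9⊕b11⊕b13⊕b15 = 1⊕0⊕0⊕1⊕1⊕1⊕1⊕1 = 0
s2: b2⊕b3⊕b6⊕b7⊕b10⊕b11⊕b14⊕b15 = 0⊕0⊕1⊕1⊕1⊕1⊕0⊕1 = 1
s4: b4⊕b5⊕b6⊕b7⊕b12⊕b13⊕b14⊕b15 = 0⊕0⊕1⊕1⊕0⊕1⊕0⊕1 = 0
s8: b8⊕b9⊕b10⊕b11⊕b12⊕b13⊕b14⊕b15 = 0⊕1⊕1⊕1⊕0⊕1⊕0⊕1 = 1
Syndrome (s8...s1) = 1010 → position 10.

1010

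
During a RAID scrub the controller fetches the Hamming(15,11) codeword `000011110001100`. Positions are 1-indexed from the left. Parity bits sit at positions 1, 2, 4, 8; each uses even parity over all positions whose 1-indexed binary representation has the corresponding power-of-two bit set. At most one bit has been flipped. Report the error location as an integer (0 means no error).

s1: b1⊕b3⊕b5⊕b7⊕b9⊕b11⊕b13⊕b15 = 0⊕0⊕1⊕1⊕0⊕0⊕1⊕0 = 1
s2: b2⊕b3⊕b6⊕b7⊕b10⊕b11⊕b14⊕b15 = 0⊕0⊕1⊕1⊕0⊕0⊕0⊕0 = 0
s4: b4⊕b5⊕b6⊕b7⊕b12⊕b13⊕b14⊕b15 = 0⊕1⊕1⊕1⊕1⊕1⊕0⊕0 = 1
s8: b8⊕b9⊕b10⊕b11⊕b12⊕b13⊕b14⊕b15 = 1⊕0⊕0⊕0⊕1⊕1⊕0⊕0 = 1
Syndrome (s8...s1) = 1101 → position 13.

13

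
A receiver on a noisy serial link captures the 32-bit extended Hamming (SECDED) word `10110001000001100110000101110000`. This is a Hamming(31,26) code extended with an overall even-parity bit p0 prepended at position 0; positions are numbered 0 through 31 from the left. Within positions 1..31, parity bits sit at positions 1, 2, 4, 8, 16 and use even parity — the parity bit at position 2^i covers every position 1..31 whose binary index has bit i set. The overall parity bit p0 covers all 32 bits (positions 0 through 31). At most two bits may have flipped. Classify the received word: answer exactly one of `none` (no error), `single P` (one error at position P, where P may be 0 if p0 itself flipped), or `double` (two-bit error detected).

double

s1: b1⊕b3⊕b5⊕b7⊕b9⊕b11⊕b13⊕b15⊕b17⊕b19⊕b21⊕b23⊕b25⊕b27⊕b29⊕b31 = 0⊕1⊕0⊕1⊕0⊕0⊕1⊕0⊕1⊕0⊕0⊕1⊕1⊕1⊕0⊕0 = 1
s2: b2⊕b3⊕b6⊕b7⊕b10⊕b11⊕b14⊕b15⊕b18⊕b19⊕b22⊕b23⊕b26⊕b27⊕b30⊕b31 = 1⊕1⊕0⊕1⊕0⊕0⊕1⊕0⊕1⊕0⊕0⊕1⊕1⊕1⊕0⊕0 = 0
s4: b4⊕b5⊕b6⊕b7⊕b12⊕b13⊕b14⊕b15⊕b20⊕b21⊕b22⊕b23⊕b28⊕b29⊕b30⊕b31 = 0⊕0⊕0⊕1⊕0⊕1⊕1⊕0⊕0⊕0⊕0⊕1⊕0⊕0⊕0⊕0 = 0
s8: b8⊕b9⊕b10⊕b11⊕b12⊕b13⊕b14⊕b15⊕b24⊕b25⊕b26⊕b27⊕b28⊕b29⊕b30⊕b31 = 0⊕0⊕0⊕0⊕0⊕1⊕1⊕0⊕0⊕1⊕1⊕1⊕0⊕0⊕0⊕0 = 1
s16: b16⊕b17⊕b18⊕b19⊕b20⊕b21⊕b22⊕b23⊕b24⊕b25⊕b26⊕b27⊕b28⊕b29⊕b30⊕b31 = 0⊕1⊕1⊕0⊕0⊕0⊕0⊕1⊕0⊕1⊕1⊕1⊕0⊕0⊕0⊕0 = 0
Syndrome (s16...s1) = 01001 → position 9.
Overall parity (XOR of all 32 bits, including p0): 1⊕0⊕1⊕1⊕0⊕0⊕0⊕1⊕0⊕0⊕0⊕0⊕0⊕1⊕1⊕0⊕0⊕1⊕1⊕0⊕0⊕0⊕0⊕1⊕0⊕1⊕1⊕1⊕0⊕0⊕0⊕0 = 0
Overall=0, syndrome position=9 → double-bit error detected (uncorrectable).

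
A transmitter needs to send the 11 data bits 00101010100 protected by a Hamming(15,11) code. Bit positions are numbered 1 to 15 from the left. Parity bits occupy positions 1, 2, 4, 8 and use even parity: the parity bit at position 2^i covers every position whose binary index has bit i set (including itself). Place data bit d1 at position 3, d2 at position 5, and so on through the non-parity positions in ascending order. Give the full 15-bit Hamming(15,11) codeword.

100001011010100

Place data bits at non-power-of-two positions: b3=0, b5=0, b6=1, b7=0, b9=1, b10=0, b11=1, b12=0, b13=1, b14=0, b15=0.
p1 = XOR of data positions {3,5,7,9,11,13,15} = 0⊕0⊕0⊕1⊕1⊕1⊕0 = 1
p2 = XOR of data positions {3,6,7,10,11,14,15} = 0⊕1⊕0⊕0⊕1⊕0⊕0 = 0
p4 = XOR of data positions {5,6,7,12,13,14,15} = 0⊕1⊕0⊕0⊕1⊕0⊕0 = 0
p8 = XOR of data positions {9,10,11,12,13,14,15} = 1⊕0⊕1⊕0⊕1⊕0⊕0 = 1
Codeword b1..b15 = 100001011010100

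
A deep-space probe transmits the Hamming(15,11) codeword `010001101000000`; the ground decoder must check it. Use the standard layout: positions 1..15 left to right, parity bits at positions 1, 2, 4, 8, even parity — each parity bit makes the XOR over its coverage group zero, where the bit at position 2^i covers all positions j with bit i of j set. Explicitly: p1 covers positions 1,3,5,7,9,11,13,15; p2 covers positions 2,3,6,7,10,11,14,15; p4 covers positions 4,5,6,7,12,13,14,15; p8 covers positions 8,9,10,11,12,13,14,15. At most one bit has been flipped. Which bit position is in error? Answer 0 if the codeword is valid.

10

s1: b1⊕b3⊕b5⊕b7⊕b9⊕b11⊕b13⊕b15 = 0⊕0⊕0⊕1⊕1⊕0⊕0⊕0 = 0
s2: b2⊕b3⊕b6⊕b7⊕b10⊕b11⊕b14⊕b15 = 1⊕0⊕1⊕1⊕0⊕0⊕0⊕0 = 1
s4: b4⊕b5⊕b6⊕b7⊕b12⊕b13⊕b14⊕b15 = 0⊕0⊕1⊕1⊕0⊕0⊕0⊕0 = 0
s8: b8⊕b9⊕b10⊕b11⊕b12⊕b13⊕b14⊕b15 = 0⊕1⊕0⊕0⊕0⊕0⊕0⊕0 = 1
Syndrome (s8...s1) = 1010 → position 10.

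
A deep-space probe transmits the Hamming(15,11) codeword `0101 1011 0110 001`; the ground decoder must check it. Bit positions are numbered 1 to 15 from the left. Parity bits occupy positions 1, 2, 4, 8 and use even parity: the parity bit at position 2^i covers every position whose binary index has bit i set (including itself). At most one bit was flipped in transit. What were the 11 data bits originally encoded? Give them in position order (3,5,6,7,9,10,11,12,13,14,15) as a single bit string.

s1: b1⊕b3⊕b5⊕b7⊕b9⊕b11⊕b13⊕b15 = 0⊕0⊕1⊕1⊕0⊕1⊕0⊕1 = 0
s2: b2⊕b3⊕b6⊕b7⊕b10⊕b11⊕b14⊕b15 = 1⊕0⊕0⊕1⊕1⊕1⊕0⊕1 = 1
s4: b4⊕b5⊕b6⊕b7⊕b12⊕b13⊕b14⊕b15 = 1⊕1⊕0⊕1⊕0⊕0⊕0⊕1 = 0
s8: b8⊕b9⊕b10⊕b11⊕b12⊕b13⊕b14⊕b15 = 1⊕0⊕1⊕1⊕0⊕0⊕0⊕1 = 0
Syndrome (s8...s1) = 0010 → position 2.
Flip bit 2: corrected codeword = 000110110110001
Data bits at positions 3,5,6,7,9,10,11,12,13,14,15: 01010110001

01010110001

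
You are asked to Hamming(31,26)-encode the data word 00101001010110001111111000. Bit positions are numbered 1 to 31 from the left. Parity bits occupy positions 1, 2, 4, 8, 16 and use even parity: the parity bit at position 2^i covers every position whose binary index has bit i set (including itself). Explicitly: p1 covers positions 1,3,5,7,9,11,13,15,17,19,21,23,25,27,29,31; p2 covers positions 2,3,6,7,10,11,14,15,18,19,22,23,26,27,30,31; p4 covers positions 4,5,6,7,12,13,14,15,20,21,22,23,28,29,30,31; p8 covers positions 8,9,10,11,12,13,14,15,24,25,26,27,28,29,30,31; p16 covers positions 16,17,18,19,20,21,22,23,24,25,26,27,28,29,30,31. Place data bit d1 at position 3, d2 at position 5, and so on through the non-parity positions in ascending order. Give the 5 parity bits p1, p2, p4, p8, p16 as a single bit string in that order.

11001

Place data bits at non-power-of-two positions: b3=0, b5=0, b6=1, b7=0, b9=1, b10=0, b11=0, b12=1, b13=0, b14=1, b15=0, b17=1, b18=1, b19=0, b20=0, b21=0, b22=1, b23=1, b24=1, b25=1, b26=1, b27=1, b28=1, b29=0, b30=0, b31=0.
p1 = XOR of data positions {3,5,7,9,11,13,15,17,19,21,23,25,27,29,31} = 0⊕0⊕0⊕1⊕0⊕0⊕0⊕1⊕0⊕0⊕1⊕1⊕1⊕0⊕0 = 1
p2 = XOR of data positions {3,6,7,10,11,14,15,18,19,22,23,26,27,30,31} = 0⊕1⊕0⊕0⊕0⊕1⊕0⊕1⊕0⊕1⊕1⊕1⊕1⊕0⊕0 = 1
p4 = XOR of data positions {5,6,7,12,13,14,15,20,21,22,23,28,29,30,31} = 0⊕1⊕0⊕1⊕0⊕1⊕0⊕0⊕0⊕1⊕1⊕1⊕0⊕0⊕0 = 0
p8 = XOR of data positions {9,10,11,12,13,14,15,24,25,26,27,28,29,30,31} = 1⊕0⊕0⊕1⊕0⊕1⊕0⊕1⊕1⊕1⊕1⊕1⊕0⊕0⊕0 = 0
p16 = XOR of data positions {17,18,19,20,21,22,23,24,25,26,27,28,29,30,31} = 1⊕1⊕0⊕0⊕0⊕1⊕1⊕1⊕1⊕1⊕1⊕1⊕0⊕0⊕0 = 1
Parity bits p1,p2,p4,p8,p16 = 11001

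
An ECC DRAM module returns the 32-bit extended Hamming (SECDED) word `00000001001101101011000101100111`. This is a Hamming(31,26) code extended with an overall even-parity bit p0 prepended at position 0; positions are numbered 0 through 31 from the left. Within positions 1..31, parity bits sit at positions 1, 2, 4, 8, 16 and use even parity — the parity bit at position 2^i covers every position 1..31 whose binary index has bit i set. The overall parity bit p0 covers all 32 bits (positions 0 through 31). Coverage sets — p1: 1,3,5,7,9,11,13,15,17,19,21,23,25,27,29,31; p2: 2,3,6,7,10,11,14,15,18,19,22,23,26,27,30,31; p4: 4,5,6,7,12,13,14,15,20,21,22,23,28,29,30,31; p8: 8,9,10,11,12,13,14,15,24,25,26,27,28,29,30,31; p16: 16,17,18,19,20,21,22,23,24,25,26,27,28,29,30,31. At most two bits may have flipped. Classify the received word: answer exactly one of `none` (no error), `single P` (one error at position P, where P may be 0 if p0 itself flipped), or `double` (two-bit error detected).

double

s1: b1⊕b3⊕b5⊕b7⊕b9⊕b11⊕b13⊕b15⊕b17⊕b19⊕b21⊕b23⊕b25⊕b27⊕b29⊕b31 = 0⊕0⊕0⊕1⊕0⊕1⊕1⊕0⊕0⊕1⊕0⊕1⊕1⊕0⊕1⊕1 = 0
s2: b2⊕b3⊕b6⊕b7⊕b10⊕b11⊕b14⊕b15⊕b18⊕b19⊕b22⊕b23⊕b26⊕b27⊕b30⊕b31 = 0⊕0⊕0⊕1⊕1⊕1⊕1⊕0⊕1⊕1⊕0⊕1⊕1⊕0⊕1⊕1 = 0
s4: b4⊕b5⊕b6⊕b7⊕b12⊕b13⊕b14⊕b15⊕b20⊕b21⊕b22⊕b23⊕b28⊕b29⊕b30⊕b31 = 0⊕0⊕0⊕1⊕0⊕1⊕1⊕0⊕0⊕0⊕0⊕1⊕0⊕1⊕1⊕1 = 1
s8: b8⊕b9⊕b10⊕b11⊕b12⊕b13⊕b14⊕b15⊕b24⊕b25⊕b26⊕b27⊕b28⊕b29⊕b30⊕b31 = 0⊕0⊕1⊕1⊕0⊕1⊕1⊕0⊕0⊕1⊕1⊕0⊕0⊕1⊕1⊕1 = 1
s16: b16⊕b17⊕b18⊕b19⊕b20⊕b21⊕b22⊕b23⊕b24⊕b25⊕b26⊕b27⊕b28⊕b29⊕b30⊕b31 = 1⊕0⊕1⊕1⊕0⊕0⊕0⊕1⊕0⊕1⊕1⊕0⊕0⊕1⊕1⊕1 = 1
Syndrome (s16...s1) = 11100 → position 28.
Overall parity (XOR of all 32 bits, including p0): 0⊕0⊕0⊕0⊕0⊕0⊕0⊕1⊕0⊕0⊕1⊕1⊕0⊕1⊕1⊕0⊕1⊕0⊕1⊕1⊕0⊕0⊕0⊕1⊕0⊕1⊕1⊕0⊕0⊕1⊕1⊕1 = 0
Overall=0, syndrome position=28 → double-bit error detected (uncorrectable).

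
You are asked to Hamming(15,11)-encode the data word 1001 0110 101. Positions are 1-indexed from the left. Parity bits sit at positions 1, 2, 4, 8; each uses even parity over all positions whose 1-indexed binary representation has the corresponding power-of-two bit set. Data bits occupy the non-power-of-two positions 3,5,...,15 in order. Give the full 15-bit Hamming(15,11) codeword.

Place data bits at non-power-of-two positions: b3=1, b5=0, b6=0, b7=1, b9=0, b10=1, b11=1, b12=0, b13=1, b14=0, b15=1.
p1 = XOR of data positions {3,5,7,9,11,13,15} = 1⊕0⊕1⊕0⊕1⊕1⊕1 = 1
p2 = XOR of data positions {3,6,7,10,11,14,15} = 1⊕0⊕1⊕1⊕1⊕0⊕1 = 1
p4 = XOR of data positions {5,6,7,12,13,14,15} = 0⊕0⊕1⊕0⊕1⊕0⊕1 = 1
p8 = XOR of data positions {9,10,11,12,13,14,15} = 0⊕1⊕1⊕0⊕1⊕0⊕1 = 0
Codeword b1..b15 = 111100100110101

111100100110101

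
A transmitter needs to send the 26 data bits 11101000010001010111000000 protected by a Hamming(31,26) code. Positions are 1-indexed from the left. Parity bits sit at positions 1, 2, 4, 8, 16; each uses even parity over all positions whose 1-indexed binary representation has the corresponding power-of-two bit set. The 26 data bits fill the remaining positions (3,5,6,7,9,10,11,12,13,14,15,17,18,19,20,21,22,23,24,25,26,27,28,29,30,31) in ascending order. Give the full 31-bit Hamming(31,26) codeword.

1111110010000101001010111000000

Place data bits at non-power-of-two positions: b3=1, b5=1, b6=1, b7=0, b9=1, b10=0, b11=0, b12=0, b13=0, b14=1, b15=0, b17=0, b18=0, b19=1, b20=0, b21=1, b22=0, b23=1, b24=1, b25=1, b26=0, b27=0, b28=0, b29=0, b30=0, b31=0.
p1 = XOR of data positions {3,5,7,9,11,13,15,17,19,21,23,25,27,29,31} = 1⊕1⊕0⊕1⊕0⊕0⊕0⊕0⊕1⊕1⊕1⊕1⊕0⊕0⊕0 = 1
p2 = XOR of data positions {3,6,7,10,11,14,15,18,19,22,23,26,27,30,31} = 1⊕1⊕0⊕0⊕0⊕1⊕0⊕0⊕1⊕0⊕1⊕0⊕0⊕0⊕0 = 1
p4 = XOR of data positions {5,6,7,12,13,14,15,20,21,22,23,28,29,30,31} = 1⊕1⊕0⊕0⊕0⊕1⊕0⊕0⊕1⊕0⊕1⊕0⊕0⊕0⊕0 = 1
p8 = XOR of data positions {9,10,11,12,13,14,15,24,25,26,27,28,29,30,31} = 1⊕0⊕0⊕0⊕0⊕1⊕0⊕1⊕1⊕0⊕0⊕0⊕0⊕0⊕0 = 0
p16 = XOR of data positions {17,18,19,20,21,22,23,24,25,26,27,28,29,30,31} = 0⊕0⊕1⊕0⊕1⊕0⊕1⊕1⊕1⊕0⊕0⊕0⊕0⊕0⊕0 = 1
Codeword b1..b31 = 1111110010000101001010111000000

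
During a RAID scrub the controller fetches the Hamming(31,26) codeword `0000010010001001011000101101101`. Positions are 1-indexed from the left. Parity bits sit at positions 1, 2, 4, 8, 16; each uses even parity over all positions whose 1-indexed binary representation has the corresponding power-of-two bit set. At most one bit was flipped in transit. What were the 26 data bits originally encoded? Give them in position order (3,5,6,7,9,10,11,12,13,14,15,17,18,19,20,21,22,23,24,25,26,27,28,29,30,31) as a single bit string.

00101000100011000100101101

s1: b1⊕b3⊕b5⊕b7⊕b9⊕b11⊕b13⊕b15⊕b17⊕b19⊕b21⊕b23⊕b25⊕b27⊕b29⊕b31 = 0⊕0⊕0⊕0⊕1⊕0⊕1⊕0⊕0⊕1⊕0⊕1⊕1⊕0⊕1⊕1 = 1
s2: b2⊕b3⊕b6⊕b7⊕b10⊕b11⊕b14⊕b15⊕b18⊕b19⊕b22⊕b23⊕b26⊕b27⊕b30⊕b31 = 0⊕0⊕1⊕0⊕0⊕0⊕0⊕0⊕1⊕1⊕0⊕1⊕1⊕0⊕0⊕1 = 0
s4: b4⊕b5⊕b6⊕b7⊕b12⊕b13⊕b14⊕b15⊕b20⊕b21⊕b22⊕b23⊕b28⊕b29⊕b30⊕b31 = 0⊕0⊕1⊕0⊕0⊕1⊕0⊕0⊕0⊕0⊕0⊕1⊕1⊕1⊕0⊕1 = 0
s8: b8⊕b9⊕b10⊕b11⊕b12⊕b13⊕b14⊕b15⊕b24⊕b25⊕b26⊕b27⊕b28⊕b29⊕b30⊕b31 = 0⊕1⊕0⊕0⊕0⊕1⊕0⊕0⊕0⊕1⊕1⊕0⊕1⊕1⊕0⊕1 = 1
s16: b16⊕b17⊕b18⊕b19⊕b20⊕b21⊕b22⊕b23⊕b24⊕b25⊕b26⊕b27⊕b28⊕b29⊕b30⊕b31 = 1⊕0⊕1⊕1⊕0⊕0⊕0⊕1⊕0⊕1⊕1⊕0⊕1⊕1⊕0⊕1 = 1
Syndrome (s16...s1) = 11001 → position 25.
Flip bit 25: corrected codeword = 0000010010001001011000100101101
Data bits at positions 3,5,6,7,9,10,11,12,13,14,15,17,18,19,20,21,22,23,24,25,26,27,28,29,30,31: 00101000100011000100101101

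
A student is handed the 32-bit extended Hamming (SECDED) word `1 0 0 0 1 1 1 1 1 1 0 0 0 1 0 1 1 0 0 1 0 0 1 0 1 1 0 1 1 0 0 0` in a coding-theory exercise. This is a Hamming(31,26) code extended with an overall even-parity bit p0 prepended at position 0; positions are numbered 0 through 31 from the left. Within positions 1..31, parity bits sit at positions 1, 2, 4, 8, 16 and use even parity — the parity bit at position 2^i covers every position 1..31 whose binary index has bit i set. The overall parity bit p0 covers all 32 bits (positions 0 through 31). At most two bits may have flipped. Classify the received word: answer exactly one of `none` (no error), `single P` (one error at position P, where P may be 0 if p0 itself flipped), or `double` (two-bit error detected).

double

s1: b1⊕b3⊕b5⊕b7⊕b9⊕b11⊕b13⊕b15⊕b17⊕b19⊕b21⊕b23⊕b25⊕b27⊕b29⊕b31 = 0⊕0⊕1⊕1⊕1⊕0⊕1⊕1⊕0⊕1⊕0⊕0⊕1⊕1⊕0⊕0 = 0
s2: b2⊕b3⊕b6⊕b7⊕b10⊕b11⊕b14⊕b15⊕b18⊕b19⊕b22⊕b23⊕b26⊕b27⊕b30⊕b31 = 0⊕0⊕1⊕1⊕0⊕0⊕0⊕1⊕0⊕1⊕1⊕0⊕0⊕1⊕0⊕0 = 0
s4: b4⊕b5⊕b6⊕b7⊕b12⊕b13⊕b14⊕b15⊕b20⊕b21⊕b22⊕b23⊕b28⊕b29⊕b30⊕b31 = 1⊕1⊕1⊕1⊕0⊕1⊕0⊕1⊕0⊕0⊕1⊕0⊕1⊕0⊕0⊕0 = 0
s8: b8⊕b9⊕b10⊕b11⊕b12⊕b13⊕b14⊕b15⊕b24⊕b25⊕b26⊕b27⊕b28⊕b29⊕b30⊕b31 = 1⊕1⊕0⊕0⊕0⊕1⊕0⊕1⊕1⊕1⊕0⊕1⊕1⊕0⊕0⊕0 = 0
s16: b16⊕b17⊕b18⊕b19⊕b20⊕b21⊕b22⊕b23⊕b24⊕b25⊕b26⊕b27⊕b28⊕b29⊕b30⊕b31 = 1⊕0⊕0⊕1⊕0⊕0⊕1⊕0⊕1⊕1⊕0⊕1⊕1⊕0⊕0⊕0 = 1
Syndrome (s16...s1) = 10000 → position 16.
Overall parity (XOR of all 32 bits, including p0): 1⊕0⊕0⊕0⊕1⊕1⊕1⊕1⊕1⊕1⊕0⊕0⊕0⊕1⊕0⊕1⊕1⊕0⊕0⊕1⊕0⊕0⊕1⊕0⊕1⊕1⊕0⊕1⊕1⊕0⊕0⊕0 = 0
Overall=0, syndrome position=16 → double-bit error detected (uncorrectable).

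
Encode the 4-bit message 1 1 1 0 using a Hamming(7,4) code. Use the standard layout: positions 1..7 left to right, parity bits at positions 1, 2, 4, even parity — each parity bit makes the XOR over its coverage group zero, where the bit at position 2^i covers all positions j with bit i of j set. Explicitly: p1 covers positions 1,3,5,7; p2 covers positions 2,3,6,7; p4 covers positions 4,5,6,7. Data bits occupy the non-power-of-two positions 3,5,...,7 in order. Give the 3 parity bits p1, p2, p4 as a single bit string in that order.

Place data bits at non-power-of-two positions: b3=1, b5=1, b6=1, b7=0.
p1 = XOR of data positions {3,5,7} = 1⊕1⊕0 = 0
p2 = XOR of data positions {3,6,7} = 1⊕1⊕0 = 0
p4 = XOR of data positions {5,6,7} = 1⊕1⊕0 = 0
Parity bits p1,p2,p4 = 000

000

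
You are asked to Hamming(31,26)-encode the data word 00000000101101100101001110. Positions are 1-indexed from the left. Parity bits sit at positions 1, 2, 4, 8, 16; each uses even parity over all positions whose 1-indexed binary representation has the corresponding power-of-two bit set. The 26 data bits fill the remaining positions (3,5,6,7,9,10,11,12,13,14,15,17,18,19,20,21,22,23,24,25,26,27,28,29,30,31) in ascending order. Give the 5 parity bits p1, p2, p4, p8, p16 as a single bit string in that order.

Place data bits at non-power-of-two positions: b3=0, b5=0, b6=0, b7=0, b9=0, b10=0, b11=0, b12=0, b13=1, b14=0, b15=1, b17=1, b18=0, b19=1, b20=1, b21=0, b22=0, b23=1, b24=0, b25=1, b26=0, b27=0, b28=1, b29=1, b30=1, b31=0.
p1 = XOR of data positions {3,5,7,9,11,13,15,17,19,21,23,25,27,29,31} = 0⊕0⊕0⊕0⊕0⊕1⊕1⊕1⊕1⊕0⊕1⊕1⊕0⊕1⊕0 = 1
p2 = XOR of data positions {3,6,7,10,11,14,15,18,19,22,23,26,27,30,31} = 0⊕0⊕0⊕0⊕0⊕0⊕1⊕0⊕1⊕0⊕1⊕0⊕0⊕1⊕0 = 0
p4 = XOR of data positions {5,6,7,12,13,14,15,20,21,22,23,28,29,30,31} = 0⊕0⊕0⊕0⊕1⊕0⊕1⊕1⊕0⊕0⊕1⊕1⊕1⊕1⊕0 = 1
p8 = XOR of data positions {9,10,11,12,13,14,15,24,25,26,27,28,29,30,31} = 0⊕0⊕0⊕0⊕1⊕0⊕1⊕0⊕1⊕0⊕0⊕1⊕1⊕1⊕0 = 0
p16 = XOR of data positions {17,18,19,20,21,22,23,24,25,26,27,28,29,30,31} = 1⊕0⊕1⊕1⊕0⊕0⊕1⊕0⊕1⊕0⊕0⊕1⊕1⊕1⊕0 = 0
Parity bits p1,p2,p4,p8,p16 = 10100

10100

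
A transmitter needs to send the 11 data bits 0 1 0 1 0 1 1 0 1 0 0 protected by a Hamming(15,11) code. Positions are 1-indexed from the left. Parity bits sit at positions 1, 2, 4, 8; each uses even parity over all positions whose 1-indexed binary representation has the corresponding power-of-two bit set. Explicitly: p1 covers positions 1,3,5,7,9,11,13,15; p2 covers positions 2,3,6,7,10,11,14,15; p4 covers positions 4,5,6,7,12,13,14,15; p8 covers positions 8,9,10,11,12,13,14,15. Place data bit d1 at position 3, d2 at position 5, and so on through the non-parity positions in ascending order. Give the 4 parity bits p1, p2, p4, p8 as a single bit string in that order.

0111

Place data bits at non-power-of-two positions: b3=0, b5=1, b6=0, b7=1, b9=0, b10=1, b11=1, b12=0, b13=1, b14=0, b15=0.
p1 = XOR of data positions {3,5,7,9,11,13,15} = 0⊕1⊕1⊕0⊕1⊕1⊕0 = 0
p2 = XOR of data positions {3,6,7,10,11,14,15} = 0⊕0⊕1⊕1⊕1⊕0⊕0 = 1
p4 = XOR of data positions {5,6,7,12,13,14,15} = 1⊕0⊕1⊕0⊕1⊕0⊕0 = 1
p8 = XOR of data positions {9,10,11,12,13,14,15} = 0⊕1⊕1⊕0⊕1⊕0⊕0 = 1
Parity bits p1,p2,p4,p8 = 0111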